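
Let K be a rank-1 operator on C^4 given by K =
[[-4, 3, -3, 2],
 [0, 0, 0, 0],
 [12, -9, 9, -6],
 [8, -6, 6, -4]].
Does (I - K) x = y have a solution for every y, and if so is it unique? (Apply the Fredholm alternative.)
(I - K) is singular (det(I - K) = 0, i.e. 1 ∈ sigma(K)). (I - K) x = y is solvable iff y ⊥ ker((I - K)^*) = span{(-4, 3, -3, 2)}, i.e. iff -4y_1 + 3y_2 - 3y_3 + 2y_4 = 0. When solvable, the solutions are x = y + c·(1, 0, -3, -2), c arbitrary (ker(I - K) = span{(1, 0, -3, -2)}, dimension 1).

K has rank 1, so it is an outer product K = u v^T: every row of K is a multiple of one row vector. Reading off the entries, u = (1, 0, -3, -2) and v = (-4, 3, -3, 2) (row i of K equals u_i·v^T). A rank-one matrix u v^T satisfies K u = u (v·u) and kills the (3)-dimensional subspace v^⊥, so its characteristic polynomial is lambda^3 (lambda - v·u) with v·u = tr K = 1. Hence the eigenvalues of I - K are 1 (multiplicity 3) and 1 - (1) = 0, so det(I - K) = 0. (Direct check: I - K =
[[5, -3, 3, -2],
 [0, 1, 0, 0],
 [-12, 9, -8, 6],
 [-8, 6, -6, 5]]
has determinant 0.) So 1 is an eigenvalue of K and (I - K) is not invertible. The finite-dimensional Fredholm alternative says: either (I - K) is invertible, or ker(I - K) ≠ {0} and then range(I - K) = ker((I - K)^*)^⊥, with dim ker(I - K) = dim ker((I - K)^*). We are in the second case, so we need both kernels. Kernel of I - K: (I - K) u = u - u (v·u) = u - u = 0, so ker(I - K) = span{u} = span{(1, 0, -3, -2)} (it is exactly 1-dimensional because rank(I - K) = 3). Kernel of the adjoint: K is real, so (I - K)^* = I - K^T = I - v u^T, and (I - v u^T) v = v - v (u·v) = 0; hence ker((I - K)^*) = span{v} = span{(-4, 3, -3, 2)}. Therefore (I - K) x = y is solvable iff <y, v> = 0, i.e. iff -4y_1 + 3y_2 - 3y_3 + 2y_4 = 0. When this holds, K y = u (v·y) = 0, so (I - K) y = y and x = y is a particular solution; the full solution set is the line x = y + c·u = y + c·(1, 0, -3, -2), c ∈ C.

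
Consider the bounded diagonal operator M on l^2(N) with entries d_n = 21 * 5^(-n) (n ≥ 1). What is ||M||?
||M|| = 21/5 (attained at n = 1)

For M diagonal, ||M|| = sup_n |d_n|. The sequence d_n = 21 * 5^(-n) is positive and strictly decreasing (ratio 5^(-1) < 1), so the supremum is d_1 = 21/5. Hence ||M|| = 21/5.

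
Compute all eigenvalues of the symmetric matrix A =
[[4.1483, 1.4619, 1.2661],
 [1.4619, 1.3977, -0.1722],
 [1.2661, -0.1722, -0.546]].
sigma(A) ≈ {-1, 1, 5}

A is real symmetric, so its spectrum consists of real eigenvalues. Expanding the characteristic polynomial of the displayed matrix gives
  det(λ I - A) = p(λ) = λ^3 + (-5)λ^2 + (-1)λ + (5).
Solving p(λ) = 0 yields eigenvalues ≈ -1, 1, 5. (A is shown rounded to 4 decimals, so these recover the underlying integer eigenvalues to within that precision.)
Verification: the trace of A = 5 equals the sum of eigenvalues 5, and det(A) ≈ -4.9999 matches the eigenvalue product -5.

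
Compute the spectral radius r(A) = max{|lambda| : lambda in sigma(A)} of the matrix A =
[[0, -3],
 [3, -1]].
r(A) = 3

The eigenvalues of A are the roots of its characteristic polynomial. With M = A (coefficients from the trace and determinant):
  p(λ) = det(λ I - M) = λ^2 + λ + 9.
For λ^2 + λ + 9 the discriminant is -35. It is negative, so the roots are the complex-conjugate pair λ = -1/2 ± (sqrt(35)/2) i ≈ -0.5 ± 2.958i. For a conjugate pair the product of the roots equals the constant term, so |λ|^2 = 9 and |λ| = sqrt(9) = 3.
Thus the eigenvalues (to 4 decimals) are -0.5 ± 2.958i (modulus 3). The spectral radius is the largest modulus: r(A) = 3. (Cross-check: r(A) ≤ ||A||_2 ≈ 3.5414; equality holds whenever A is normal, though it can also hold for some non-normal A.)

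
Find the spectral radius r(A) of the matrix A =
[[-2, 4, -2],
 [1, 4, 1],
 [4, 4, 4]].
r(A) = 6

The eigenvalues of A are the roots of its characteristic polynomial. With M = A (coefficients from the trace, the sum of principal 2x2 minors, and det A):
  p(λ) = det(λ I - M) = λ^3 - 6λ^2.
The constant term is 0, so λ = 0 is a root. Dividing out λ leaves p(λ) = λ(λ^2 - 6λ). For λ^2 - 6λ the discriminant is 36. It is a perfect square (6^2), so the roots are rational: λ = (6 ± 6)/2 = 6, 0.
Thus the eigenvalues (to 4 decimals) are 6 (modulus 6); 0 (modulus 0). The spectral radius is the largest modulus: r(A) = 6. (Cross-check: r(A) ≤ ||A||_2 ≈ 7.8888; equality holds whenever A is normal, though it can also hold for some non-normal A.)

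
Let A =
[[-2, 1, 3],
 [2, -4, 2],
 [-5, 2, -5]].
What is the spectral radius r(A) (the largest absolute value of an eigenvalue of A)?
r(A) ≈ 4.5142

The eigenvalues of A are the roots of its characteristic polynomial. With M = A (coefficients from the trace, the sum of principal 2x2 minors, and det A):
  p(λ) = det(λ I - M) = λ^3 + 11λ^2 + 47λ + 80.
No integer candidate from the rational root theorem (±divisors of 80) is a root, so the roots are irrational. The cubic discriminant is Δ = -2243 < 0, so there is one real root and a complex-conjugate pair. p(-5) = -5 and p(-4) = 4 have opposite signs, so a root lies in (-5, -4); Newton's method refines it to λ ≈ -4.5142. Dividing out (λ - (-4.5142)) leaves approximately λ^2 + 6.4858λ + 17.7217. For λ^2 + 6.4858λ + 17.7217 the discriminant is -28.8217. It is negative, so the remaining roots are the complex-conjugate pair λ ≈ -3.2429 ± 2.6843i. Their product equals the constant term, so |λ|^2 ≈ 17.7217 and |λ| ≈ 4.2097.
Thus the eigenvalues (to 4 decimals) are -4.5142 (modulus 4.5142); -3.2429 ± 2.6843i (modulus 4.2097). The spectral radius is the largest modulus: r(A) ≈ 4.5142. (Cross-check: r(A) ≤ ||A||_2 ≈ 8.4147; equality holds whenever A is normal, though it can also hold for some non-normal A.)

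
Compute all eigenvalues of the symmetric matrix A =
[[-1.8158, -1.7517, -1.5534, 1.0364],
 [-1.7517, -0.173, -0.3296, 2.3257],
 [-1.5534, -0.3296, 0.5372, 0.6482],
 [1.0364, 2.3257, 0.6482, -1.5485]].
sigma(A) ≈ {-5, -1, 1, 2}

A is real symmetric, so its spectrum consists of real eigenvalues. Expanding the characteristic polynomial of the displayed matrix gives
  det(λ I - A) = p(λ) = λ^4 + (3)λ^3 + (-11)λ^2 + (-3)λ + (10).
Solving p(λ) = 0 yields eigenvalues ≈ -5, -1, 1, 2. (A is shown rounded to 4 decimals, so these recover the underlying integer eigenvalues to within that precision.)
Verification: the trace of A = -3 equals the sum of eigenvalues -3, and det(A) ≈ 9.9997 matches the eigenvalue product 10.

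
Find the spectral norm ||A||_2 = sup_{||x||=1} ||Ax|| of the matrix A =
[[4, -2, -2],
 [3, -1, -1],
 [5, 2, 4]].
||A||_2 ≈ 7.2622 (= sqrt(largest eigenvalue of A^T A))

||A||_2 = sigma_max(A) = sqrt(lambda_max(A^T A)). Form the symmetric matrix M = A^T A =
[[50, -1, 9],
 [-1, 9, 13],
 [9, 13, 21]].
Its characteristic polynomial (trace, sum of principal 2x2 minors, determinant of M give the coefficients) is
  p(λ) = det(λ I - M) = λ^3 - 80λ^2 + 1438λ - 16.
No integer candidate from the rational root theorem (±divisors of 16) is a root, so the roots are irrational. The cubic discriminant is Δ = 1340319520 > 0, so there are three distinct real roots. p(0) = -16 and p(1) = 1343 have opposite signs, so a root lies in (0, 1); Newton's method refines it to λ ≈ 0.0111. p(27) = 173 and p(28) = -520 have opposite signs, so a root lies in (27, 28); Newton's method refines it to λ ≈ 27.249. p(52) = -952 and p(53) = 355 have opposite signs, so a root lies in (52, 53); Newton's method refines it to λ ≈ 52.7398. Check (Vieta): the three roots sum to 80, matching tr M = 80.
So the eigenvalues of A^T A are ≈ 0.0111, 27.249, 52.7398 (all ≥ 0, as they must be for A^T A). The largest is λ_max ≈ 52.7398, hence ||A||_2 = sqrt(λ_max) ≈ 7.2622.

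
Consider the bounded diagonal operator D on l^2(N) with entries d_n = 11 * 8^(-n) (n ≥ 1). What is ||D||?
||D|| = 11/8 (attained at n = 1)

For D diagonal, ||D|| = sup_n |d_n|. The sequence d_n = 11 * 8^(-n) is positive and strictly decreasing (ratio 8^(-1) < 1), so the supremum is d_1 = 11/8. Hence ||D|| = 11/8.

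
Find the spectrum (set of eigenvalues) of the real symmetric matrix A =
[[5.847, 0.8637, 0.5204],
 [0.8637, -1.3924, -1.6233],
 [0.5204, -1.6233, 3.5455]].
sigma(A) ≈ {-2, 4, 6}

A is real symmetric, so its spectrum consists of real eigenvalues. Expanding the characteristic polynomial of the displayed matrix gives
  det(λ I - A) = p(λ) = λ^3 + (-8)λ^2 + (4)λ + (48).
Solving p(λ) = 0 yields eigenvalues ≈ -2, 4, 6. (A is shown rounded to 4 decimals, so these recover the underlying integer eigenvalues to within that precision.)
Verification: the trace of A = 8 equals the sum of eigenvalues 8, and det(A) ≈ -47.9997 matches the eigenvalue product -48.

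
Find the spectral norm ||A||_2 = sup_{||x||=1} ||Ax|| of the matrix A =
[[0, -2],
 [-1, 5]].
||A||_2 = sqrt((30 + sqrt(884))/2) ≈ 5.465 (= sqrt(largest eigenvalue of A^T A))

||A||_2 = sigma_max(A) = sqrt(lambda_max(A^T A)). Form the symmetric matrix M = A^T A =
[[1, -5],
 [-5, 29]].
Its characteristic polynomial (trace, determinant of M give the coefficients) is
  p(λ) = det(λ I - M) = λ^2 - 30λ + 4.
For λ^2 - 30λ + 4 the discriminant is 884. It is nonnegative but not a perfect square, so the roots are real and irrational: λ = (30 ± sqrt(884))/2 ≈ 29.8661, 0.1339.
So the eigenvalues of A^T A are ≈ 0.1339, 29.8661 (all ≥ 0, as they must be for A^T A). The largest is λ_max = (30 + sqrt(884))/2 ≈ 29.8661, hence ||A||_2 = sqrt(λ_max) = sqrt((30 + sqrt(884))/2) ≈ 5.465.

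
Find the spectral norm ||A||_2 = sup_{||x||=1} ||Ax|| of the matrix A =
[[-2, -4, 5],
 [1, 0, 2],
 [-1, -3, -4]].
||A||_2 ≈ 7.0126 (= sqrt(largest eigenvalue of A^T A))

||A||_2 = sigma_max(A) = sqrt(lambda_max(A^T A)). Form the symmetric matrix M = A^T A =
[[6, 11, -4],
 [11, 25, -8],
 [-4, -8, 45]].
Its characteristic polynomial (trace, sum of principal 2x2 minors, determinant of M give the coefficients) is
  p(λ) = det(λ I - M) = λ^3 - 76λ^2 + 1344λ - 1225.
No integer candidate from the rational root theorem (±divisors of 1225) is a root, so the roots are irrational. The cubic discriminant is Δ = 783310325 > 0, so there are three distinct real roots. p(0) = -1225 and p(1) = 44 have opposite signs, so a root lies in (0, 1); Newton's method refines it to λ ≈ 0.9633. p(25) = 500 and p(26) = -81 have opposite signs, so a root lies in (25, 26); Newton's method refines it to λ ≈ 25.8604. p(49) = -196 and p(50) = 975 have opposite signs, so a root lies in (49, 50); Newton's method refines it to λ ≈ 49.1763. Check (Vieta): the three roots sum to 76, matching tr M = 76.
So the eigenvalues of A^T A are ≈ 0.9633, 25.8604, 49.1763 (all ≥ 0, as they must be for A^T A). The largest is λ_max ≈ 49.1763, hence ||A||_2 = sqrt(λ_max) ≈ 7.0126.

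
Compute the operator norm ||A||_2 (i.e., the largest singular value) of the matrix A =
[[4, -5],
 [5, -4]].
||A||_2 = 9 (= sqrt(largest eigenvalue of A^T A))

||A||_2 = sigma_max(A) = sqrt(lambda_max(A^T A)). Form the symmetric matrix M = A^T A =
[[41, -40],
 [-40, 41]].
Its characteristic polynomial (trace, determinant of M give the coefficients) is
  p(λ) = det(λ I - M) = λ^2 - 82λ + 81.
For λ^2 - 82λ + 81 the discriminant is 6400. It is a perfect square (80^2), so the roots are rational: λ = (82 ± 80)/2 = 81, 1.
So the eigenvalues of A^T A are ≈ 1, 81 (all ≥ 0, as they must be for A^T A). The largest is λ_max = 81, hence ||A||_2 = sqrt(λ_max) = 9.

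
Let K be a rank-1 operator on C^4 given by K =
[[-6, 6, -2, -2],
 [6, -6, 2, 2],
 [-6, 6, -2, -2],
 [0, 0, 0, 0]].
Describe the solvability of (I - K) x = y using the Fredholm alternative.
(I - K) is invertible (det(I - K) = 15 ≠ 0), so for every y in C^4 the equation (I - K) x = y has a unique solution.

K has rank 1, so it is an outer product K = u v^T: every row of K is a multiple of one row vector. Reading off the entries, u = (-2, 2, -2, 0) and v = (3, -3, 1, 1) (row i of K equals u_i·v^T). A rank-one matrix u v^T satisfies K u = u (v·u) and kills the (3)-dimensional subspace v^⊥, so its characteristic polynomial is lambda^3 (lambda - v·u) with v·u = tr K = -14. Hence the eigenvalues of I - K are 1 (multiplicity 3) and 1 - (-14) = 15, so det(I - K) = 15. (Direct check: I - K =
[[7, -6, 2, 2],
 [-6, 7, -2, -2],
 [6, -6, 3, 2],
 [0, 0, 0, 1]]
has determinant 15.) The finite-dimensional Fredholm alternative says: either (I - K) is invertible, or ker(I - K) ≠ {0} and then range(I - K) = ker((I - K)^*)^⊥, with dim ker(I - K) = dim ker((I - K)^*). Since det(I - K) ≠ 0, 1 is not an eigenvalue of K and ker(I - K) = {0}, so we are in the first case: for every y there is a unique x = (I - K)^(-1) y. Explicitly, by the Sherman–Morrison formula, (I - u v^T)^(-1) = I + u v^T/(1 - v·u), i.e. (I - K)^(-1) = I + K/(15).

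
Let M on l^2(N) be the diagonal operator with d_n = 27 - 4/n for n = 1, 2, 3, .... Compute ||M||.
||M|| = 27

For a diagonal operator on l^2 with entries d_n, ||M|| = sup_n |d_n|. Here d_1 = 23, d_2 = 25, ..., and d_n = 27 - 4/n increases monotonically toward 27. All terms lie in [23, 27), so |d_n| = d_n and the supremum is the limit 27, which is not attained by any individual d_n. Hence ||M|| = 27.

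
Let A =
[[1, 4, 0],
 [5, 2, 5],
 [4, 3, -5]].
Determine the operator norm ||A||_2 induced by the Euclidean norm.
||A||_2 ≈ 7.8972 (= sqrt(largest eigenvalue of A^T A))

||A||_2 = sigma_max(A) = sqrt(lambda_max(A^T A)). Form the symmetric matrix M = A^T A =
[[42, 26, 5],
 [26, 29, -5],
 [5, -5, 50]].
Its characteristic polynomial (trace, sum of principal 2x2 minors, determinant of M give the coefficients) is
  p(λ) = det(λ I - M) = λ^3 - 121λ^2 + 4042λ - 24025.
No integer candidate from the rational root theorem (±divisors of 24025) is a root, so the roots are irrational. The cubic discriminant is Δ = 724316297 > 0, so there are three distinct real roots. p(7) = -1317 and p(8) = 1079 have opposite signs, so a root lies in (7, 8); Newton's method refines it to λ ≈ 7.5395. p(51) = 47 and p(52) = -417 have opposite signs, so a root lies in (51, 52); Newton's method refines it to λ ≈ 51.0952. p(62) = -217 and p(63) = 419 have opposite signs, so a root lies in (62, 63); Newton's method refines it to λ ≈ 62.3654. Check (Vieta): the three roots sum to 121, matching tr M = 121.
So the eigenvalues of A^T A are ≈ 7.5395, 51.0952, 62.3654 (all ≥ 0, as they must be for A^T A). The largest is λ_max ≈ 62.3654, hence ||A||_2 = sqrt(λ_max) ≈ 7.8972.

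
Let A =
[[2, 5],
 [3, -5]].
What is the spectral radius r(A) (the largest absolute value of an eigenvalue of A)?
r(A) = (3 + sqrt(109))/2 ≈ 6.7202

The eigenvalues of A are the roots of its characteristic polynomial. With M = A (coefficients from the trace and determinant):
  p(λ) = det(λ I - M) = λ^2 + 3λ - 25.
For λ^2 + 3λ - 25 the discriminant is 109. It is nonnegative but not a perfect square, so the roots are real and irrational: λ = (-3 ± sqrt(109))/2 ≈ 3.7202, -6.7202.
Thus the eigenvalues (to 4 decimals) are 3.7202 (modulus 3.7202); -6.7202 (modulus 6.7202). The spectral radius is the largest modulus: r(A) = (3 + sqrt(109))/2 ≈ 6.7202. (Cross-check: r(A) ≤ ||A||_2 ≈ 7.1178; equality holds whenever A is normal, though it can also hold for some non-normal A.)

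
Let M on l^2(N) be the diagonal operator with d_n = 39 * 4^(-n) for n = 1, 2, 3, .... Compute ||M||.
||M|| = 39/4 (attained at n = 1)

For M diagonal, ||M|| = sup_n |d_n|. The sequence d_n = 39 * 4^(-n) is positive and strictly decreasing (ratio 4^(-1) < 1), so the supremum is d_1 = 39/4. Hence ||M|| = 39/4.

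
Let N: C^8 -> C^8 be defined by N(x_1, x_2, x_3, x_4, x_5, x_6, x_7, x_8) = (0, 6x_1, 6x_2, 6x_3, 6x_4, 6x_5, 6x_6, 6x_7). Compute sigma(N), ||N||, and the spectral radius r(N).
sigma(N) = {0}; ||N|| = 6; r(N) = 0. (N is nilpotent with N^8 = 0.)

On C^8, N is a strictly lower-triangular matrix with 6 on the subdiagonal and zeros elsewhere, so its characteristic polynomial is lambda^8 and every eigenvalue is 0: sigma(N) = {0}. For the operator norm, N e_i = 6e_{i+1} for i = 1, ..., 7 and N e_8 = 0, so the singular values of N are 6 (with multiplicity 7) and 0; hence ||N|| = 6. The spectral radius r(N) = max|lambda| = 0. Note ||N|| > r(N) — characteristic of non-normal nilpotent operators. Indeed N^8 = 0.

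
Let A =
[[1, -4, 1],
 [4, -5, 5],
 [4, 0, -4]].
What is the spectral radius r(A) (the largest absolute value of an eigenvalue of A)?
r(A) ≈ 6.8576

The eigenvalues of A are the roots of its characteristic polynomial. With M = A (coefficients from the trace, the sum of principal 2x2 minors, and det A):
  p(λ) = det(λ I - M) = λ^3 + 8λ^2 + 23λ + 104.
No integer candidate from the rational root theorem (±divisors of 104) is a root, so the roots are irrational. The cubic discriminant is Δ = -175388 < 0, so there is one real root and a complex-conjugate pair. p(-7) = -8 and p(-6) = 38 have opposite signs, so a root lies in (-7, -6); Newton's method refines it to λ ≈ -6.8576. Dividing out (λ - (-6.8576)) leaves approximately λ^2 + 1.1424λ + 15.1657. For λ^2 + 1.1424λ + 15.1657 the discriminant is -59.3577. It is negative, so the remaining roots are the complex-conjugate pair λ ≈ -0.5712 ± 3.8522i. Their product equals the constant term, so |λ|^2 ≈ 15.1657 and |λ| ≈ 3.8943.
Thus the eigenvalues (to 4 decimals) are -6.8576 (modulus 6.8576); -0.5712 ± 3.8522i (modulus 3.8943). The spectral radius is the largest modulus: r(A) ≈ 6.8576. (Cross-check: r(A) ≤ ||A||_2 ≈ 8.9396; equality holds whenever A is normal, though it can also hold for some non-normal A.)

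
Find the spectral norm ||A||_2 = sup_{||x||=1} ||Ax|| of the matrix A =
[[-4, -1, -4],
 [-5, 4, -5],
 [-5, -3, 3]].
||A||_2 ≈ 9.4606 (= sqrt(largest eigenvalue of A^T A))

||A||_2 = sigma_max(A) = sqrt(lambda_max(A^T A)). Form the symmetric matrix M = A^T A =
[[66, -1, 26],
 [-1, 26, -25],
 [26, -25, 50]].
Its characteristic polynomial (trace, sum of principal 2x2 minors, determinant of M give the coefficients) is
  p(λ) = det(λ I - M) = λ^3 - 142λ^2 + 5014λ - 28224.
No integer candidate from the rational root theorem (±divisors of 28224) is a root, so the roots are irrational. The cubic discriminant is Δ = 19666023984 > 0, so there are three distinct real roots. p(6) = -3036 and p(7) = 259 have opposite signs, so a root lies in (6, 7); Newton's method refines it to λ ≈ 6.9186. p(45) = 981 and p(46) = -716 have opposite signs, so a root lies in (45, 46); Newton's method refines it to λ ≈ 45.5789. p(89) = -1791 and p(90) = 1836 have opposite signs, so a root lies in (89, 90); Newton's method refines it to λ ≈ 89.5025. Check (Vieta): the three roots sum to 142, matching tr M = 142.
So the eigenvalues of A^T A are ≈ 6.9186, 45.5789, 89.5025 (all ≥ 0, as they must be for A^T A). The largest is λ_max ≈ 89.5025, hence ||A||_2 = sqrt(λ_max) ≈ 9.4606.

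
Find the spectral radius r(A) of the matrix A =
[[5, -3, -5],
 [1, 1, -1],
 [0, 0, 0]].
r(A) = 4

The eigenvalues of A are the roots of its characteristic polynomial. With M = A (coefficients from the trace, the sum of principal 2x2 minors, and det A):
  p(λ) = det(λ I - M) = λ^3 - 6λ^2 + 8λ.
The constant term is 0, so λ = 0 is a root. Dividing out λ leaves p(λ) = λ(λ^2 - 6λ + 8). For λ^2 - 6λ + 8 the discriminant is 4. It is a perfect square (2^2), so the roots are rational: λ = (6 ± 2)/2 = 4, 2.
Thus the eigenvalues (to 4 decimals) are 4 (modulus 4); 2 (modulus 2); 0 (modulus 0). The spectral radius is the largest modulus: r(A) = 4. (Cross-check: r(A) ≤ ||A||_2 ≈ 7.737; equality holds whenever A is normal, though it can also hold for some non-normal A.)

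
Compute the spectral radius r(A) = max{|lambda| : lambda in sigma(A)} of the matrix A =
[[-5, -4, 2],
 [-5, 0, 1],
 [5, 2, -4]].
r(A) ≈ 9.7056

The eigenvalues of A are the roots of its characteristic polynomial. With M = A (coefficients from the trace, the sum of principal 2x2 minors, and det A):
  p(λ) = det(λ I - M) = λ^3 + 9λ^2 - 12λ - 50.
No integer candidate from the rational root theorem (±divisors of 50) is a root, so the roots are irrational. The cubic discriminant is Δ = 194076 > 0, so there are three distinct real roots. p(-10) = -30 and p(-9) = 58 have opposite signs, so a root lies in (-10, -9); Newton's method refines it to λ ≈ -9.7056. p(-2) = 2 and p(-1) = -30 have opposite signs, so a root lies in (-2, -1); Newton's method refines it to λ ≈ -1.9442. p(2) = -30 and p(3) = 22 have opposite signs, so a root lies in (2, 3); Newton's method refines it to λ ≈ 2.6498. Check (Vieta): the three roots sum to -9, matching tr M = -9.
Thus the eigenvalues (to 4 decimals) are -9.7056 (modulus 9.7056); -1.9442 (modulus 1.9442); 2.6498 (modulus 2.6498). The spectral radius is the largest modulus: r(A) ≈ 9.7056. (Cross-check: r(A) ≤ ||A||_2 ≈ 10.2802; equality holds whenever A is normal, though it can also hold for some non-normal A.)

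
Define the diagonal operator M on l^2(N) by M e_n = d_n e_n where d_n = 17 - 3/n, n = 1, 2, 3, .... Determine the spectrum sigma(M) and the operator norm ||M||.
sigma(M) = {17 - 3/n : n ≥ 1} ∪ {17}; ||M|| = 17

A bounded diagonal operator on l^2 with diagonal entries d_n has spectrum equal to the closure of {d_n : n ≥ 1}: every d_n is an eigenvalue (with eigenvector e_n), so {d_n} ⊂ sigma(M); the spectrum is closed, so its closure is too; and for lambda not in the closure, (M - lambda I) has bounded inverse (the diagonal entries 1/(d_n - lambda) are bounded). For our sequence d_n = 17 - 3/n, n = 1, 2, 3, ...:
  - {d_n} = {17 - 3/n : n ≥ 1}; the only limit point is 17
  - closure = {17 - 3/n : n ≥ 1} ∪ {17}
For the norm: a diagonal operator has ||M|| = sup_n |d_n|. Here d_n = 17 - 3/n increases monotonically from d_1 = 14 toward 17, with all terms in [14, 17); so sup_n |d_n| = 17 (the supremum is the limit, not attained). So ||M|| = 17.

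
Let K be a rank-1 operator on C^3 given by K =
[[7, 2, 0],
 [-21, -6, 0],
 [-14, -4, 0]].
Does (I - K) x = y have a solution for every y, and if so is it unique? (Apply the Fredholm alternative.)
(I - K) is singular (det(I - K) = 0, i.e. 1 ∈ sigma(K)). (I - K) x = y is solvable iff y ⊥ ker((I - K)^*) = span{(7, 2, 0)}, i.e. iff 7y_1 + 2y_2 = 0. When solvable, the solutions are x = y + c·(1, -3, -2), c arbitrary (ker(I - K) = span{(1, -3, -2)}, dimension 1).

K has rank 1, so it is an outer product K = u v^T: every row of K is a multiple of one row vector. Reading off the entries, u = (1, -3, -2) and v = (7, 2, 0) (row i of K equals u_i·v^T). A rank-one matrix u v^T satisfies K u = u (v·u) and kills the (2)-dimensional subspace v^⊥, so its characteristic polynomial is lambda^2 (lambda - v·u) with v·u = tr K = 1. Hence the eigenvalues of I - K are 1 (multiplicity 2) and 1 - (1) = 0, so det(I - K) = 0. (Direct check: I - K =
[[-6, -2, 0],
 [21, 7, 0],
 [14, 4, 1]]
has determinant 0.) So 1 is an eigenvalue of K and (I - K) is not invertible. The finite-dimensional Fredholm alternative says: either (I - K) is invertible, or ker(I - K) ≠ {0} and then range(I - K) = ker((I - K)^*)^⊥, with dim ker(I - K) = dim ker((I - K)^*). We are in the second case, so we need both kernels. Kernel of I - K: (I - K) u = u - u (v·u) = u - u = 0, so ker(I - K) = span{u} = span{(1, -3, -2)} (it is exactly 1-dimensional because rank(I - K) = 2). Kernel of the adjoint: K is real, so (I - K)^* = I - K^T = I - v u^T, and (I - v u^T) v = v - v (u·v) = 0; hence ker((I - K)^*) = span{v} = span{(7, 2, 0)}. Therefore (I - K) x = y is solvable iff <y, v> = 0, i.e. iff 7y_1 + 2y_2 = 0. When this holds, K y = u (v·y) = 0, so (I - K) y = y and x = y is a particular solution; the full solution set is the line x = y + c·u = y + c·(1, -3, -2), c ∈ C.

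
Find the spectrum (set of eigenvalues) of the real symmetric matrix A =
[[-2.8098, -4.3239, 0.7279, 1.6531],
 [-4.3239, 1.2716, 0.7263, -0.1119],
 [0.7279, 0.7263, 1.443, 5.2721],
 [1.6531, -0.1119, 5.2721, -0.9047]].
sigma(A) ≈ {-6, -5, 4, 6}

A is real symmetric, so its spectrum consists of real eigenvalues. Expanding the characteristic polynomial of the displayed matrix gives
  det(λ I - A) = p(λ) = λ^4 + (1)λ^3 + (-56)λ^2 + (-35.9975)λ + (720.0023).
Solving p(λ) = 0 yields eigenvalues ≈ -6, -5, 4, 6. (A is shown rounded to 4 decimals, so these recover the underlying integer eigenvalues to within that precision.)
Verification: the trace of A = -1 equals the sum of eigenvalues -1, and det(A) ≈ 720.0023 matches the eigenvalue product 720.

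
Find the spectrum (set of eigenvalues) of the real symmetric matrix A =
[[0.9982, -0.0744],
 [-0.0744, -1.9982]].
sigma(A) ≈ {-2, 1}

A is real symmetric, so its spectrum consists of real eigenvalues. Expanding the characteristic polynomial of the displayed matrix gives
  det(λ I - A) = p(λ) = λ^2 + (1)λ + (-2).
Solving p(λ) = 0 yields eigenvalues ≈ -2, 1. (A is shown rounded to 4 decimals, so these recover the underlying integer eigenvalues to within that precision.)
Verification: the trace of A = -1 equals the sum of eigenvalues -1, and det(A) ≈ -2.0001 matches the eigenvalue product -2.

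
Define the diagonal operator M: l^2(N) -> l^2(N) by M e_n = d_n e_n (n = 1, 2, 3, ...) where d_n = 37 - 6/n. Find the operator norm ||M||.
||M|| = 37

For a diagonal operator on l^2 with entries d_n, ||M|| = sup_n |d_n|. Here d_1 = 31, d_2 = 34, ..., and d_n = 37 - 6/n increases monotonically toward 37. All terms lie in [31, 37), so |d_n| = d_n and the supremum is the limit 37, which is not attained by any individual d_n. Hence ||M|| = 37.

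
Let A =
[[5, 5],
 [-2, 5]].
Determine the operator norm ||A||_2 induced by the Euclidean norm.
||A||_2 = sqrt((79 + sqrt(1341))/2) ≈ 7.6033 (= sqrt(largest eigenvalue of A^T A))

||A||_2 = sigma_max(A) = sqrt(lambda_max(A^T A)). Form the symmetric matrix M = A^T A =
[[29, 15],
 [15, 50]].
Its characteristic polynomial (trace, determinant of M give the coefficients) is
  p(λ) = det(λ I - M) = λ^2 - 79λ + 1225.
For λ^2 - 79λ + 1225 the discriminant is 1341. It is nonnegative but not a perfect square, so the roots are real and irrational: λ = (79 ± sqrt(1341))/2 ≈ 57.8098, 21.1902.
So the eigenvalues of A^T A are ≈ 21.1902, 57.8098 (all ≥ 0, as they must be for A^T A). The largest is λ_max = (79 + sqrt(1341))/2 ≈ 57.8098, hence ||A||_2 = sqrt(λ_max) = sqrt((79 + sqrt(1341))/2) ≈ 7.6033.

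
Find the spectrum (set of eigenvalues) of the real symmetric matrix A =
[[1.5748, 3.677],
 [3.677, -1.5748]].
sigma(A) ≈ {-4, 4}

A is real symmetric, so its spectrum consists of real eigenvalues. Expanding the characteristic polynomial of the displayed matrix gives
  det(λ I - A) = p(λ) = λ^2 + (0)λ + (-16).
Solving p(λ) = 0 yields eigenvalues ≈ -4, 4. (A is shown rounded to 4 decimals, so these recover the underlying integer eigenvalues to within that precision.)
Verification: the trace of A = 0 equals the sum of eigenvalues 0, and det(A) ≈ -16.0003 matches the eigenvalue product -16.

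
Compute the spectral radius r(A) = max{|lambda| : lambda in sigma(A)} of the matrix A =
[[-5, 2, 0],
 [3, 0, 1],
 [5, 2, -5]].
r(A) ≈ 5.8237

The eigenvalues of A are the roots of its characteristic polynomial. With M = A (coefficients from the trace, the sum of principal 2x2 minors, and det A):
  p(λ) = det(λ I - M) = λ^3 + 10λ^2 + 17λ - 50.
No integer candidate from the rational root theorem (±divisors of 50) is a root, so the roots are irrational. The cubic discriminant is Δ = -11252 < 0, so there is one real root and a complex-conjugate pair. p(1) = -22 and p(2) = 32 have opposite signs, so a root lies in (1, 2); Newton's method refines it to λ ≈ 1.4742. Dividing out (λ - (1.4742)) leaves approximately λ^2 + 11.4742λ + 33.9158. For λ^2 + 11.4742λ + 33.9158 the discriminant is -4.0049. It is negative, so the remaining roots are the complex-conjugate pair λ ≈ -5.7371 ± 1.0006i. Their product equals the constant term, so |λ|^2 ≈ 33.9158 and |λ| ≈ 5.8237.
Thus the eigenvalues (to 4 decimals) are 1.4742 (modulus 1.4742); -5.7371 ± 1.0006i (modulus 5.8237). The spectral radius is the largest modulus: r(A) ≈ 5.8237. (Cross-check: r(A) ≤ ||A||_2 ≈ 8.3862; equality holds whenever A is normal, though it can also hold for some non-normal A.)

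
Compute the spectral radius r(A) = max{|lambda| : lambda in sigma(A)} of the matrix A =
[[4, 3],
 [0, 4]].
r(A) = 4

The eigenvalues of A are the roots of its characteristic polynomial. With M = A (coefficients from the trace and determinant):
  p(λ) = det(λ I - M) = λ^2 - 8λ + 16.
For λ^2 - 8λ + 16 the discriminant is 0. It is a perfect square (0^2), so the roots are rational: λ = (8 ± 0)/2 = 4, 4.
Thus the eigenvalues (to 4 decimals) are 4 (modulus 4). The spectral radius is the largest modulus: r(A) = 4. (Cross-check: r(A) ≤ ||A||_2 ≈ 5.772; equality holds whenever A is normal, though it can also hold for some non-normal A.)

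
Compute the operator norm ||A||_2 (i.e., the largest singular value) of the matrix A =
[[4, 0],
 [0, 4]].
||A||_2 = 4 (= sqrt(largest eigenvalue of A^T A))

||A||_2 = sigma_max(A) = sqrt(lambda_max(A^T A)). Form the symmetric matrix M = A^T A =
[[16, 0],
 [0, 16]].
Its characteristic polynomial (trace, determinant of M give the coefficients) is
  p(λ) = det(λ I - M) = λ^2 - 32λ + 256.
For λ^2 - 32λ + 256 the discriminant is 0. It is a perfect square (0^2), so the roots are rational: λ = (32 ± 0)/2 = 16, 16.
So the eigenvalues of A^T A are ≈ 16, 16 (all ≥ 0, as they must be for A^T A). The largest is λ_max = 16, hence ||A||_2 = sqrt(λ_max) = 4.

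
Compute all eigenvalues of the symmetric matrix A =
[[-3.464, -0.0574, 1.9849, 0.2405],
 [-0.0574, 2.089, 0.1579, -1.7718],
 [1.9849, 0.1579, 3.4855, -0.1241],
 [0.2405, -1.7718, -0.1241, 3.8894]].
sigma(A) ≈ {-4, 1, 4, 5}

A is real symmetric, so its spectrum consists of real eigenvalues. Expanding the characteristic polynomial of the displayed matrix gives
  det(λ I - A) = p(λ) = λ^4 + (-6)λ^3 + (-11)λ^2 + (96)λ + (-79.9965).
Solving p(λ) = 0 yields eigenvalues ≈ -4, 1, 4, 5. (A is shown rounded to 4 decimals, so these recover the underlying integer eigenvalues to within that precision.)
Verification: the trace of A = 6 equals the sum of eigenvalues 6, and det(A) ≈ -79.9965 matches the eigenvalue product -80.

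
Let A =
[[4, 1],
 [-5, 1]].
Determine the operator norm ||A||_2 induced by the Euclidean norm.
||A||_2 = sqrt((43 + sqrt(1525))/2) ≈ 6.4051 (= sqrt(largest eigenvalue of A^T A))

||A||_2 = sigma_max(A) = sqrt(lambda_max(A^T A)). Form the symmetric matrix M = A^T A =
[[41, -1],
 [-1, 2]].
Its characteristic polynomial (trace, determinant of M give the coefficients) is
  p(λ) = det(λ I - M) = λ^2 - 43λ + 81.
For λ^2 - 43λ + 81 the discriminant is 1525. It is nonnegative but not a perfect square, so the roots are real and irrational: λ = (43 ± sqrt(1525))/2 ≈ 41.0256, 1.9744.
So the eigenvalues of A^T A are ≈ 1.9744, 41.0256 (all ≥ 0, as they must be for A^T A). The largest is λ_max = (43 + sqrt(1525))/2 ≈ 41.0256, hence ||A||_2 = sqrt(λ_max) = sqrt((43 + sqrt(1525))/2) ≈ 6.4051.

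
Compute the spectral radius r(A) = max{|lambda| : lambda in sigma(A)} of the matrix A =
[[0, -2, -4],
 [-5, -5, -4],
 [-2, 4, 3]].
r(A) ≈ 4.7849

The eigenvalues of A are the roots of its characteristic polynomial. With M = A (coefficients from the trace, the sum of principal 2x2 minors, and det A):
  p(λ) = det(λ I - M) = λ^3 + 2λ^2 - 17λ - 74.
No integer candidate from the rational root theorem (±divisors of 74) is a root, so the roots are irrational. The cubic discriminant is Δ = -79388 < 0, so there is one real root and a complex-conjugate pair. p(4) = -46 and p(5) = 16 have opposite signs, so a root lies in (4, 5); Newton's method refines it to λ ≈ 4.7849. Dividing out (λ - (4.7849)) leaves approximately λ^2 + 6.7849λ + 15.4653. For λ^2 + 6.7849λ + 15.4653 the discriminant is -15.826. It is negative, so the remaining roots are the complex-conjugate pair λ ≈ -3.3925 ± 1.9891i. Their product equals the constant term, so |λ|^2 ≈ 15.4653 and |λ| ≈ 3.9326.
Thus the eigenvalues (to 4 decimals) are 4.7849 (modulus 4.7849); -3.3925 ± 1.9891i (modulus 3.9326). The spectral radius is the largest modulus: r(A) ≈ 4.7849. (Cross-check: r(A) ≤ ||A||_2 ≈ 9.5318; equality holds whenever A is normal, though it can also hold for some non-normal A.)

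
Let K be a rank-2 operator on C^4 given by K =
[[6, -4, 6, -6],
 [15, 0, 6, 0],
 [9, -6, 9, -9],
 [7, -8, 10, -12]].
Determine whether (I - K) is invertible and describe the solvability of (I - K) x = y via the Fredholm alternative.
(I - K) is invertible (det(I - K) = 46 ≠ 0), so for every y in C^4 the equation (I - K) x = y has a unique solution.

K has rank 2 and factors as K = U V^T = u1 v1^T + u2 v2^T with u1 = (0, -3, 0, 1), v1 = (-2, -2, 1, -3), u2 = (2, 3, 3, 3), v2 = (3, -2, 3, -3) (multiplying out reproduces the displayed K). The nonzero eigenvalues of U V^T coincide with those of the 2 x 2 matrix G = V^T U = [[v1·u1, v1·u2], [v2·u1, v2·u2]] = [[3, -16], [3, 0]], and by the Sylvester determinant identity det(I_4 - U V^T) = det(I_2 - V^T U) = det([[-2, 16], [-3, 1]]) = (-2)(1) - (16)(-3) = 46. (Direct check: I - K =
[[-5, 4, -6, 6],
 [-15, 1, -6, 0],
 [-9, 6, -8, 9],
 [-7, 8, -10, 13]]
has determinant 46.) The finite-dimensional Fredholm alternative says: either (I - K) is invertible, or ker(I - K) ≠ {0} and then range(I - K) = ker((I - K)^*)^⊥, with dim ker(I - K) = dim ker((I - K)^*). Since det(I - K) ≠ 0, 1 is not an eigenvalue of K and ker(I - K) = {0}, so we are in the first case: for every y there is a unique x = (I - K)^(-1) y. (Explicitly, by the Woodbury identity, (I - U V^T)^(-1) = I + U (I_2 - G)^(-1) V^T.)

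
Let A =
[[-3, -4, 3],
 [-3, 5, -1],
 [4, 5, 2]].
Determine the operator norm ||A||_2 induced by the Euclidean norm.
||A||_2 ≈ 8.5953 (= sqrt(largest eigenvalue of A^T A))

||A||_2 = sigma_max(A) = sqrt(lambda_max(A^T A)). Form the symmetric matrix M = A^T A =
[[34, 17, 2],
 [17, 66, -7],
 [2, -7, 14]].
Its characteristic polynomial (trace, sum of principal 2x2 minors, determinant of M give the coefficients) is
  p(λ) = det(λ I - M) = λ^3 - 114λ^2 + 3302λ - 24964.
No integer candidate from the rational root theorem (±divisors of 24964) is a root, so the roots are irrational. The cubic discriminant is Δ = 2069702752 > 0, so there are three distinct real roots. p(12) = -28 and p(13) = 893 have opposite signs, so a root lies in (12, 13); Newton's method refines it to λ ≈ 12.0281. p(28) = 68 and p(29) = -691 have opposite signs, so a root lies in (28, 29); Newton's method refines it to λ ≈ 28.0928. p(73) = -2407 and p(74) = 344 have opposite signs, so a root lies in (73, 74); Newton's method refines it to λ ≈ 73.8791. Check (Vieta): the three roots sum to 114, matching tr M = 114.
So the eigenvalues of A^T A are ≈ 12.0281, 28.0928, 73.8791 (all ≥ 0, as they must be for A^T A). The largest is λ_max ≈ 73.8791, hence ||A||_2 = sqrt(λ_max) ≈ 8.5953.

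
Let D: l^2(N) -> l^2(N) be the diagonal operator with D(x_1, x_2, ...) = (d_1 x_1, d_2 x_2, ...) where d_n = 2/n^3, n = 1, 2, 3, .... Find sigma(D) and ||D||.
sigma(D) = {2/n^3 : n ≥ 1} ∪ {0}; ||D|| = 2

A bounded diagonal operator on l^2 with diagonal entries d_n has spectrum equal to the closure of {d_n : n ≥ 1}: every d_n is an eigenvalue (with eigenvector e_n), so {d_n} ⊂ sigma(D); the spectrum is closed, so its closure is too; and for lambda not in the closure, (D - lambda I) has bounded inverse (the diagonal entries 1/(d_n - lambda) are bounded). For our sequence d_n = 2/n^3, n = 1, 2, 3, ...:
  - {d_n} = {2/n^3 : n ≥ 1}; the only limit point is 0
  - closure = {2/n^3 : n ≥ 1} ∪ {0}
For the norm: a diagonal operator has ||D|| = sup_n |d_n|. Here d_n = 2/n^3 is positive and decreasing, so sup_n |d_n| = d_1 = 2. So ||D|| = 2.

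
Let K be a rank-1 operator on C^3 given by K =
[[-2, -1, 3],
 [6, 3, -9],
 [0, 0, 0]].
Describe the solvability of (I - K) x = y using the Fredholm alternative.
(I - K) is singular (det(I - K) = 0, i.e. 1 ∈ sigma(K)). (I - K) x = y is solvable iff y ⊥ ker((I - K)^*) = span{(-2, -1, 3)}, i.e. iff -2y_1 - y_2 + 3y_3 = 0. When solvable, the solutions are x = y + c·(1, -3, 0), c arbitrary (ker(I - K) = span{(1, -3, 0)}, dimension 1).

K has rank 1, so it is an outer product K = u v^T: every row of K is a multiple of one row vector. Reading off the entries, u = (1, -3, 0) and v = (-2, -1, 3) (row i of K equals u_i·v^T). A rank-one matrix u v^T satisfies K u = u (v·u) and kills the (2)-dimensional subspace v^⊥, so its characteristic polynomial is lambda^2 (lambda - v·u) with v·u = tr K = 1. Hence the eigenvalues of I - K are 1 (multiplicity 2) and 1 - (1) = 0, so det(I - K) = 0. (Direct check: I - K =
[[3, 1, -3],
 [-6, -2, 9],
 [0, 0, 1]]
has determinant 0.) So 1 is an eigenvalue of K and (I - K) is not invertible. The finite-dimensional Fredholm alternative says: either (I - K) is invertible, or ker(I - K) ≠ {0} and then range(I - K) = ker((I - K)^*)^⊥, with dim ker(I - K) = dim ker((I - K)^*). We are in the second case, so we need both kernels. Kernel of I - K: (I - K) u = u - u (v·u) = u - u = 0, so ker(I - K) = span{u} = span{(1, -3, 0)} (it is exactly 1-dimensional because rank(I - K) = 2). Kernel of the adjoint: K is real, so (I - K)^* = I - K^T = I - v u^T, and (I - v u^T) v = v - v (u·v) = 0; hence ker((I - K)^*) = span{v} = span{(-2, -1, 3)}. Therefore (I - K) x = y is solvable iff <y, v> = 0, i.e. iff -2y_1 - y_2 + 3y_3 = 0. When this holds, K y = u (v·y) = 0, so (I - K) y = y and x = y is a particular solution; the full solution set is the line x = y + c·u = y + c·(1, -3, 0), c ∈ C.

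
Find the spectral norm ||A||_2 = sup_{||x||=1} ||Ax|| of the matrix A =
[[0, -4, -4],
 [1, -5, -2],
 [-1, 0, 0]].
||A||_2 ≈ 7.6828 (= sqrt(largest eigenvalue of A^T A))

||A||_2 = sigma_max(A) = sqrt(lambda_max(A^T A)). Form the symmetric matrix M = A^T A =
[[2, -5, -2],
 [-5, 41, 26],
 [-2, 26, 20]].
Its characteristic polynomial (trace, sum of principal 2x2 minors, determinant of M give the coefficients) is
  p(λ) = det(λ I - M) = λ^3 - 63λ^2 + 237λ - 144.
No integer candidate from the rational root theorem (±divisors of 144) is a root, so the roots are irrational. The cubic discriminant is Δ = 63800757 > 0, so there are three distinct real roots. p(0) = -144 and p(1) = 31 have opposite signs, so a root lies in (0, 1); Newton's method refines it to λ ≈ 0.7588. p(3) = 27 and p(4) = -140 have opposite signs, so a root lies in (3, 4); Newton's method refines it to λ ≈ 3.215. p(59) = -85 and p(60) = 3276 have opposite signs, so a root lies in (59, 60); Newton's method refines it to λ ≈ 59.0262. Check (Vieta): the three roots sum to 63, matching tr M = 63.
So the eigenvalues of A^T A are ≈ 0.7588, 3.215, 59.0262 (all ≥ 0, as they must be for A^T A). The largest is λ_max ≈ 59.0262, hence ||A||_2 = sqrt(λ_max) ≈ 7.6828.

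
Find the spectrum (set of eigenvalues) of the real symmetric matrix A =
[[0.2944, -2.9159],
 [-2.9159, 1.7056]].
sigma(A) ≈ {-2, 4}

A is real symmetric, so its spectrum consists of real eigenvalues. Expanding the characteristic polynomial of the displayed matrix gives
  det(λ I - A) = p(λ) = λ^2 + (-2)λ + (-8).
Solving p(λ) = 0 yields eigenvalues ≈ -2, 4. (A is shown rounded to 4 decimals, so these recover the underlying integer eigenvalues to within that precision.)
Verification: the trace of A = 2 equals the sum of eigenvalues 2, and det(A) ≈ -8.0003 matches the eigenvalue product -8.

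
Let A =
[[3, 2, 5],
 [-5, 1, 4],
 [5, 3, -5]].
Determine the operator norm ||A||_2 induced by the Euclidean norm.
||A||_2 ≈ 9.7138 (= sqrt(largest eigenvalue of A^T A))

||A||_2 = sigma_max(A) = sqrt(lambda_max(A^T A)). Form the symmetric matrix M = A^T A =
[[59, 16, -30],
 [16, 14, -1],
 [-30, -1, 66]].
Its characteristic polynomial (trace, sum of principal 2x2 minors, determinant of M give the coefficients) is
  p(λ) = det(λ I - M) = λ^3 - 139λ^2 + 4487λ - 25921.
No integer candidate from the rational root theorem (±divisors of 25921) is a root, so the roots are irrational. The cubic discriminant is Δ = 22047300688 > 0, so there are three distinct real roots. p(7) = -980 and p(8) = 1591 have opposite signs, so a root lies in (7, 8); Newton's method refines it to λ ≈ 7.3706. p(37) = 460 and p(38) = -1259 have opposite signs, so a root lies in (37, 38); Newton's method refines it to λ ≈ 37.2707. p(94) = -1763 and p(95) = 3244 have opposite signs, so a root lies in (94, 95); Newton's method refines it to λ ≈ 94.3587. Check (Vieta): the three roots sum to 139, matching tr M = 139.
So the eigenvalues of A^T A are ≈ 7.3706, 37.2707, 94.3587 (all ≥ 0, as they must be for A^T A). The largest is λ_max ≈ 94.3587, hence ||A||_2 = sqrt(λ_max) ≈ 9.7138.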